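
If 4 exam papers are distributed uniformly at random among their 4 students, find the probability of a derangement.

D(n) = (n-1)(D(n-1) + D(n-2)), D(0)=1, D(1)=0.
Building up: D(2)=1, D(3)=2, D(4)=9.
Total arrangements: 4! = 24.
Probability = D(4)/4! = 3/8.

Final answer: D(4)/4! = 9/24 = 0.375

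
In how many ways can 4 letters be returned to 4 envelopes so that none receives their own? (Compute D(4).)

Use the recurrence D(n) = (n-1)(D(n-1) + D(n-2)) with D(0)=1, D(1)=0.
D(2) = 1 x (0 + 1) = 1
D(3) = 2 x (1 + 0) = 2
D(4) = 3 x (D(3) + D(2)) = 3 x (2 + 1)

Final answer: D(4) = 9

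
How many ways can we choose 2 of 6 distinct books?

C(6,2) = 6!/(2! x (6-2)!).

Final answer: C(6,2) = 15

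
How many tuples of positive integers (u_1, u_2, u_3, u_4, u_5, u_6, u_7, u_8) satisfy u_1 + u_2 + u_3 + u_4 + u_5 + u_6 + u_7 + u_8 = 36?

Substitute u'_i = u_i - 1 (so u'_i >= 0). Then sum u'_i = 36 - 8 = 28.
Stars and bars: C(28+8-1, 8-1) = C(35,7).

Final answer: C(35,7) = 6724520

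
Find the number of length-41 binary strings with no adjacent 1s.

Classify by the final bit: ...0 gives a(n-1) strings, ...01 gives a(n-2) strings. Thus a(n) = a(n-1) + a(n-2) with a(1)=2, a(2)=3.
Computing successive values: a(1)=2, a(2)=3, a(3)=5, a(4)=8, a(5)=13, a(6)=21, a(7)=34, a(8)=55, a(9)=89, a(10)=144, a(11)=233, a(12)=377, a(13)=610, a(14)=987, a(15)=1597, a(16)=2584, a(17)=4181, a(18)=6765, a(19)=10946, a(20)=17711, a(21)=28657, a(22)=46368, a(23)=75025, a(24)=121393, a(25)=196418, a(26)=317811, a(27)=514229, a(28)=832040, a(29)=1346269, a(30)=2178309, a(31)=3524578, a(32)=5702887, a(33)=9227465, a(34)=14930352, a(35)=24157817, a(36)=39088169, a(37)=63245986, a(38)=102334155, a(39)=165580141, a(40)=267914296, a(41)=433494437.

Final answer: 433494437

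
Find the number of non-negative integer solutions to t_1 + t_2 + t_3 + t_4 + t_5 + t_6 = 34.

Stars and bars with 34 stars and 5 bars:
C(34+6-1, 6-1) = C(39,5).

Final answer: C(39,5) = 575757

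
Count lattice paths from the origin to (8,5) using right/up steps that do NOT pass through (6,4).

Total paths to (8,5): C(13,5) = 1287.
Paths through (6,4): C(10,4) x C(3,1) = 630.
Avoiding (6,4): 1287 - 630.

Final answer: 657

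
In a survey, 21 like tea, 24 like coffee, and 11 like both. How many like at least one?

|A union B| = |A| + |B| - |A intersect B| = 21 + 24 - 11.

Final answer: 34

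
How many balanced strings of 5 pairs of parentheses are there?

This is counted by the nth Catalan number C_n. Here n = 5 (pairs).
C_n = C(2n,n) - C(2n,n+1), so C_{5} = C(10,5) - C(10,6) = 252 - 210.

Final answer: C_{5} = 42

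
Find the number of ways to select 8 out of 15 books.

C(15,8) = 15!/(8! x (15-8)!).

Final answer: C(15,8) = 6435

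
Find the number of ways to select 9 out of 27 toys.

C(27,9) = 27!/(9! x 18!).

Final answer: \binom{27}{9} = 4686825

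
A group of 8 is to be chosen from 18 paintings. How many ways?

C(18,8) = 18!/(8! x (18-8)!).

Final answer: C(18,8) = 43758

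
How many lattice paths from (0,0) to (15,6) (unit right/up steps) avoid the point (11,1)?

Total paths to (15,6): C(21,6) = 54264.
Paths through (11,1): C(12,1) x C(9,5) = 1512.
Avoiding (11,1): 54264 - 1512.

Final answer: 52752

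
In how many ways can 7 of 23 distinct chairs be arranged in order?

P(23,7) = 23!/(23-7)! = 23!/16!.

Final answer: P(23,7) = 1235591280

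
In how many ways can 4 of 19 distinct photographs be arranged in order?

P(19,4) = 19!/(19-4)! = 19!/15!.

Final answer: P(19,4) = 93024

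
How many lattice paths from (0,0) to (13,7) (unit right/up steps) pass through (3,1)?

Paths (0,0)->(3,1): C(4,1) = 4.
Paths (3,1)->(13,7): C(16,6) = 8008.
By multiplication principle: 4 x 8008.

Final answer: 32032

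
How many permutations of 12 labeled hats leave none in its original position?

Use the recurrence D(n) = (n-1)(D(n-1) + D(n-2)) with D(0)=1, D(1)=0.
D(2) = 1 x (0 + 1) = 1
D(3) = 2 x (1 + 0) = 2
D(4) = 3 x (2 + 1) = 9
D(5) = 4 x (9 + 2) = 44
D(6) = 5 x (44 + 9) = 265
D(7) = 6 x (265 + 44) = 1854
D(8) = 7 x (1854 + 265) = 14833
D(9) = 8 x (14833 + 1854) = 133496
D(10) = 9 x (133496 + 14833) = 1334961
D(11) = 10 x (1334961 + 133496) = 14684570
D(12) = 11 x (D(11) + D(10)) = 11 x (14684570 + 1334961)

Final answer: D(12) = 176214841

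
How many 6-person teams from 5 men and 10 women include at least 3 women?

Sum over valid woman counts:
C(10,3)C(5,3) = 1200
C(10,4)C(5,2) = 2100
C(10,5)C(5,1) = 1260
C(10,6)C(5,0) = 210
Total: 1200 + 2100 + 1260 + 210.

Final answer: 4770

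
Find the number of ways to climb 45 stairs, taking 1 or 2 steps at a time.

Condition on the final move: it is a 1-step (f(n-1) ways to get there) or a 2-step (f(n-2) ways), so f(n) = f(n-1) + f(n-2), with f(1)=1, f(2)=2.
Computing successive values: f(1)=1, f(2)=2, f(3)=3, f(4)=5, f(5)=8, f(6)=13, f(7)=21, f(8)=34, f(9)=55, f(10)=89, f(11)=144, f(12)=233, f(13)=377, f(14)=610, f(15)=987, f(16)=1597, f(17)=2584, f(18)=4181, f(19)=6765, f(20)=10946, f(21)=17711, f(22)=28657, f(23)=46368, f(24)=75025, f(25)=121393, f(26)=196418, f(27)=317811, f(28)=514229, f(29)=832040, f(30)=1346269, f(31)=2178309, f(32)=3524578, f(33)=5702887, f(34)=9227465, f(35)=14930352, f(36)=24157817, f(37)=39088169, f(38)=63245986, f(39)=102334155, f(40)=165580141, f(41)=267914296, f(42)=433494437, f(43)=701408733, f(44)=1134903170, f(45)=1836311903.

Final answer: 1836311903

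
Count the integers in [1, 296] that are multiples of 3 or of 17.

Multiples of 3: 98. Multiples of 17: 17. Of both (lcm=51): 5.
By inclusion-exclusion: 98 + 17 - 5.

Final answer: 110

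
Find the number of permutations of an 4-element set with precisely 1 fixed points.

Choose which 1 elements are fixed: C(4,1) = 4.
Derange the remaining 3 using D(j) = (j-1)(D(j-1) + D(j-2)), D(0)=1, D(1)=0: D(2)=1, D(3)=2.
Total: 4 x 2.

Final answer: C(4,1) D(3) = 8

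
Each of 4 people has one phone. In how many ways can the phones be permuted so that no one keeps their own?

Use the recurrence D(n) = (n-1)(D(n-1) + D(n-2)) with D(0)=1, D(1)=0.
D(2) = 1 x (0 + 1) = 1
D(3) = 2 x (1 + 0) = 2
D(4) = 3 x (D(3) + D(2)) = 3 x (2 + 1)

Final answer: D(4) = 9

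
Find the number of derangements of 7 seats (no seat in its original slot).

D(n) = (n-1)(D(n-1) + D(n-2)), D(0)=1, D(1)=0.
D(2) = 1 x (0 + 1) = 1
D(3) = 2 x (1 + 0) = 2
D(4) = 3 x (2 + 1) = 9
D(5) = 4 x (9 + 2) = 44
D(6) = 5 x (44 + 9) = 265
D(7) = 6 x (D(6) + D(5)) = 6 x (265 + 44)

Final answer: D(7) = 1854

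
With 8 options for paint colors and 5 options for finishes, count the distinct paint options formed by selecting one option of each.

By the multiplication principle: 8 x 5.

Final answer: 40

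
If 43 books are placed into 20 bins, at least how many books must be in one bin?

By the pigeonhole principle: ceiling(43/20).

Final answer: 3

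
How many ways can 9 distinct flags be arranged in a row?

The number of ways to arrange 9 distinct objects is 9!.

Final answer: 9! = 362880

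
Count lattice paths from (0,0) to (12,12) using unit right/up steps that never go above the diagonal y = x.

Total monotonic paths to (12,12): C(24,12) = 2704156.
Paths that cross above y=x (reflection bijection): C(24,13) = 2496144.
Valid Dyck paths: 2704156 - 2496144.
(This is the Catalan number C_{12}.)

Final answer: C_{12} = 208012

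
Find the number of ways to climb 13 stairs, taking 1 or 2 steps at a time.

Let f(n) count the ways. The last step is size 1 or 2, so f(n) = f(n-1) + f(n-2) with f(1)=1, f(2)=2.
Iterating the recurrence: f(1)=1, f(2)=2, f(3)=3, f(4)=5, f(5)=8, f(6)=13, f(7)=21, f(8)=34, f(9)=55, f(10)=89, f(11)=144, f(12)=233, f(13)=377.

Final answer: 377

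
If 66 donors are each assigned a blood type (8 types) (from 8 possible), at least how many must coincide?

There are 8 possible values for blood type (8 types). With 66 donors and 8 categories, by pigeonhole: ceiling(66/8).

Final answer: 9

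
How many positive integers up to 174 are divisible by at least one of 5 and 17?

Multiples of 5: 34. Multiples of 17: 10. Of both (lcm=85): 2.
By inclusion-exclusion: 34 + 10 - 2.

Final answer: 42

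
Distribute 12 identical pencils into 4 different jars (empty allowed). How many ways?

Stars and bars: C(n+k-1, k-1) = C(15,3).

Final answer: C(15,3) = 455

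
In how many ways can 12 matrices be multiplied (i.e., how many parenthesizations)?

The structures are counted by the Catalan number C_n. Here n = 12 - 1 = 11.
C_n = C(2n,n)/(n+1), so C_{11} = C(22,11)/12 = 705432/12.

Final answer: C_{11} = 58786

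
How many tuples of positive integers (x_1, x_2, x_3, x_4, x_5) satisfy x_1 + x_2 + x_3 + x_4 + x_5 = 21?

Substitute x'_i = x_i - 1 (so x'_i >= 0). Then sum x'_i = 21 - 5 = 16.
Stars and bars: C(16+5-1, 5-1) = C(20,4).

Final answer: C(20,4) = 4845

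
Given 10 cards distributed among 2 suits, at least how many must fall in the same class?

By pigeonhole with 10 objects and 2 categories: ceiling(10/2).

Final answer: 5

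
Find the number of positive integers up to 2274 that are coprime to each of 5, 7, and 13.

|div by 5|=454, |div by 7|=324, |div by 13|=174.
|div by 5&7|=64, |div by 5&13|=34, |div by 7&13|=24, |div by all|=4.
By inclusion-exclusion, divisible by at least one: 454+324+174-64-34-24+4 = 834.
Not divisible by any: 2274 - 834.

Final answer: 1440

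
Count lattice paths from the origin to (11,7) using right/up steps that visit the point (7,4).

Paths (0,0)->(7,4): C(11,4) = 330.
Paths (7,4)->(11,7): C(7,3) = 35.
By multiplication principle: 330 x 35.

Final answer: 11550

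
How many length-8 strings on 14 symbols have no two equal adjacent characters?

Let g(n) count such strings. g(1) = 14, and each valid string of length n-1 extends in 13 ways (any symbol but the last), so g(n) = 13 g(n-1).
Total: g(8) = 14 x 13^7.

Final answer: 14 x 13^{7} = 878479238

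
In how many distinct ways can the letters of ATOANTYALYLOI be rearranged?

Letters (A:3, I:1, L:2, N:1, O:2, T:2, Y:2). Total letters: 13.
Permutations = 13!/(3! x 2! x 2! x 2! x 2!).

Final answer: 64864800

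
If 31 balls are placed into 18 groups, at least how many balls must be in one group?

By the pigeonhole principle: ceiling(31/18).

Final answer: 2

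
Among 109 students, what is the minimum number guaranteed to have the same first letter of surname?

There are 26 possible values for first letter of surname. With 109 students and 26 categories, by pigeonhole: ceiling(109/26).

Final answer: 5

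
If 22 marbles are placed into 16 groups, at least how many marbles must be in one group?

By the pigeonhole principle: ceiling(22/16).

Final answer: 2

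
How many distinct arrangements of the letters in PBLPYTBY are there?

Letters (B:2, L:1, P:2, T:1, Y:2). Total letters: 8.
Permutations = 8!/(2! x 2! x 2!).

Final answer: 5040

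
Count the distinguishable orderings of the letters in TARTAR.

Letters (A:2, R:2, T:2). Total letters: 6.
Permutations = 6!/(2! x 2! x 2!).

Final answer: 90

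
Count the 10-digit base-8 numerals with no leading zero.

These are the integers in [8^9, 8^10), so the count is 8^10 - 8^9 = 7 x 8^9.

Final answer: 939524096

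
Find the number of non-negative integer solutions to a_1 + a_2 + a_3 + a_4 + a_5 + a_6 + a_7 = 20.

Stars and bars with 20 stars and 6 bars:
C(20+7-1, 7-1) = C(26,6).

Final answer: C(26,6) = 230230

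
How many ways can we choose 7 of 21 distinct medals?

C(21,7) = 21!/(7! x 14!).

Final answer: \binom{21}{7} = 116280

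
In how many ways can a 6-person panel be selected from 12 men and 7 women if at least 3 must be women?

Sum over valid woman counts:
C(7,3)C(12,3) = 7700
C(7,4)C(12,2) = 2310
C(7,5)C(12,1) = 252
C(7,6)C(12,0) = 7
Total: 7700 + 2310 + 252 + 7.

Final answer: 10269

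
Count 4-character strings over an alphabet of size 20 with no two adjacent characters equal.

First character: 20 choices. Each subsequent: 19 choices (must differ from the previous one).
Total: 20 x 19^3.

Final answer: 20 x 19^{3} = 137180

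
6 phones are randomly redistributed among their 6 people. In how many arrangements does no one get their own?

Derangements satisfy D(n) = (n-1)(D(n-1) + D(n-2)), starting from D(0)=1, D(1)=0.
D(2) = 1 x (0 + 1) = 1
D(3) = 2 x (1 + 0) = 2
D(4) = 3 x (2 + 1) = 9
D(5) = 4 x (9 + 2) = 44
D(6) = 5 x (D(5) + D(4)) = 5 x (44 + 9)

Final answer: D(6) = 265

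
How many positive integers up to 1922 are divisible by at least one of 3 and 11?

Multiples of 3: 640. Multiples of 11: 174. Of both (lcm=33): 58.
By inclusion-exclusion: 640 + 174 - 58.

Final answer: 756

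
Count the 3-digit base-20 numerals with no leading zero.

Leading digit: 19 options (nonzero). Other 2 digit(s): 20 options each.
Total: 19 x 20^2.

Final answer: 7600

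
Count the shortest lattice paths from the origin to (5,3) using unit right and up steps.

Each path has 5 right steps and 3 up steps in some order (8 steps total).
Choose which 3 of the 8 steps are up: C(8,3).

Final answer: C(8,3) = 56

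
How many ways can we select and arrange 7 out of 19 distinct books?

P(19,7) = 19!/(19-7)! = 19!/12!.

Final answer: P(19,7) = 253955520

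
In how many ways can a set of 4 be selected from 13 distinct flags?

C(13,4) = 13!/(4! x 9!).

Final answer: \binom{13}{4} = 715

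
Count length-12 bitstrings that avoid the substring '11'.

Classify by the final bit: ...0 gives a(n-1) strings, ...01 gives a(n-2) strings. Thus a(n) = a(n-1) + a(n-2) with a(1)=2, a(2)=3.
Computing successive values: a(1)=2, a(2)=3, a(3)=5, a(4)=8, a(5)=13, a(6)=21, a(7)=34, a(8)=55, a(9)=89, a(10)=144, a(11)=233, a(12)=377.

Final answer: 377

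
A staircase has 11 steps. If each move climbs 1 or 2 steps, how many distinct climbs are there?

Let f(n) count the ways. The last step is size 1 or 2, so f(n) = f(n-1) + f(n-2) with f(1)=1, f(2)=2.
Computing successive values: f(1)=1, f(2)=2, f(3)=3, f(4)=5, f(5)=8, f(6)=13, f(7)=21, f(8)=34, f(9)=55, f(10)=89, f(11)=144.

Final answer: 144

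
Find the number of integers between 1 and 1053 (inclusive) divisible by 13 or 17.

Multiples of 13: 81. Multiples of 17: 61. Of both (lcm=221): 4.
By inclusion-exclusion: 81 + 61 - 4.

Final answer: 138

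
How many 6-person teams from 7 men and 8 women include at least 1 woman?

Sum over valid woman counts:
C(8,1)C(7,5) = 168
C(8,2)C(7,4) = 980
C(8,3)C(7,3) = 1960
C(8,4)C(7,2) = 1470
C(8,5)C(7,1) = 392
C(8,6)C(7,0) = 28
Total: 168 + 980 + 1960 + 1470 + 392 + 28.

Final answer: 4998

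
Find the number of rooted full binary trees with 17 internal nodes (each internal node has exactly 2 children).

The structures are counted by the Catalan number C_n. Here n = 17.
C_n = C(2n,n) - C(2n,n+1), so C_{17} = C(34,17) - C(34,18) = 2333606220 - 2203961430.

Final answer: C_{17} = 129644790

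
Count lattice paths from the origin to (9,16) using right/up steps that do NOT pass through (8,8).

Total paths to (9,16): C(25,16) = 2042975.
Paths through (8,8): C(16,8) x C(9,8) = 115830.
Avoiding (8,8): 2042975 - 115830.

Final answer: 1927145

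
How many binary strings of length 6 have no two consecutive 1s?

Classify by the final bit: ...0 gives a(n-1) strings, ...01 gives a(n-2) strings. Thus a(n) = a(n-1) + a(n-2) with a(1)=2, a(2)=3.
Building up term by term: a(1)=2, a(2)=3, a(3)=5, a(4)=8, a(5)=13, a(6)=21.

Final answer: 21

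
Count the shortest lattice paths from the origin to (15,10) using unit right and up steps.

Each path has 15 right steps and 10 up steps in some order (25 steps total).
Choose which 10 of the 25 steps are up: C(25,10).

Final answer: C(25,10) = 3268760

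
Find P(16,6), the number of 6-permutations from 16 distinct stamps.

P(16,6) = 16!/(16-6)! = 16!/10!.

Final answer: P(16,6) = 5765760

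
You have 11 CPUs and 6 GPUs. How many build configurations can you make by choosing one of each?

By the multiplication principle: 11 x 6.

Final answer: 66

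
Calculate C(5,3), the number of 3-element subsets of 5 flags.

C(5,3) = 5!/(3! x (5-3)!).

Final answer: C(5,3) = 10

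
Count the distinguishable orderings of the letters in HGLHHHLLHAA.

Letters (A:2, G:1, H:5, L:3). Total letters: 11.
Permutations = 11!/(5! x 3! x 2!).

Final answer: 27720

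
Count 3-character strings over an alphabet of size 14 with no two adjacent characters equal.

Let g(n) count such strings. g(1) = 14, and each valid string of length n-1 extends in 13 ways (any symbol but the last), so g(n) = 13 g(n-1).
Total: g(3) = 14 x 13^2.

Final answer: 14 x 13^{2} = 2366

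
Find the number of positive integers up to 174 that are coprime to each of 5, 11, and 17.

|div by 5|=34, |div by 11|=15, |div by 17|=10.
|div by 5&11|=3, |div by 5&17|=2, |div by 11&17|=0, |div by all|=0.
By inclusion-exclusion, divisible by at least one: 34+15+10-3-2-0+0 = 54.
Not divisible by any: 174 - 54.

Final answer: 120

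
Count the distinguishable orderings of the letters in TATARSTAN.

Letters (A:3, N:1, R:1, S:1, T:3). Total letters: 9.
Permutations = 9!/(3! x 3!).

Final answer: 10080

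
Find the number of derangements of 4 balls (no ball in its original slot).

D(n) = (n-1)(D(n-1) + D(n-2)), D(0)=1, D(1)=0.
D(2) = 1 x (0 + 1) = 1
D(3) = 2 x (1 + 0) = 2
D(4) = 3 x (D(3) + D(2)) = 3 x (2 + 1)

Final answer: D(4) = 9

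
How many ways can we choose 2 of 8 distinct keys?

C(8,2) = 8!/(2! x (8-2)!).

Final answer: C(8,2) = 28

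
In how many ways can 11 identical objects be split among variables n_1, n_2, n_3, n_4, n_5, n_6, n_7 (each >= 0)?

Stars and bars with 11 stars and 6 bars:
C(11+7-1, 7-1) = C(17,6).

Final answer: C(17,6) = 12376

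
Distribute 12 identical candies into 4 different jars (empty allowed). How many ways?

Stars and bars: C(n+k-1, k-1) = C(15,3).

Final answer: C(15,3) = 455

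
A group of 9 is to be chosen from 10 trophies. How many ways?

C(10,9) = 10!/(9! x 1!).

Final answer: \binom{10}{9} = 10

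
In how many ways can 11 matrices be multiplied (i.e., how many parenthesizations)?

The structures are counted by the Catalan number C_n. Here n = 11 - 1 = 10.
C_n = C(2n,n)/(n+1), so C_{10} = C(20,10)/11 = 184756/11.

Final answer: C_{10} = 16796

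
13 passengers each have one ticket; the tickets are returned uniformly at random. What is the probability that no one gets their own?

Derangements satisfy D(n) = (n-1)(D(n-1) + D(n-2)), starting from D(0)=1, D(1)=0.
Building up: D(2)=1, D(3)=2, D(4)=9, D(5)=44, D(6)=265, D(7)=1854, D(8)=14833, D(9)=133496, D(10)=1334961, D(11)=14684570, D(12)=176214841, D(13)=2290792932.
Total arrangements: 13! = 6227020800.
Probability = D(13)/13! = 63633137/172972800.

Final answer: D(13)/13! = 2290792932/6227020800 = 0.367879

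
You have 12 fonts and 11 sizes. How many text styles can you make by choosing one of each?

By the multiplication principle: 12 x 11.

Final answer: 132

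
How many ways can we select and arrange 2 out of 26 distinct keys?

P(26,2) = 26!/(26-2)! = 26!/24!.

Final answer: P(26,2) = 650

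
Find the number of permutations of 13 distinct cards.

The number of ways to arrange 13 distinct objects is 13!.

Final answer: 13! = 6227020800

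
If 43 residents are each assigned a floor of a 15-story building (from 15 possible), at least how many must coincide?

There are 15 possible values for floor of a 15-story building. With 43 residents and 15 categories, by pigeonhole: ceiling(43/15).

Final answer: 3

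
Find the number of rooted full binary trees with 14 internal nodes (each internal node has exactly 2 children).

This is a standard Catalan-number count: the answer is C_n. Here n = 14.
Using C_0 = 1 and C_(k+1) = C_k x 2(2k+1)/(k+2), build up term by term: C_1=1, C_2=2, C_3=5, C_4=14, C_5=42, C_6=132, C_7=429, C_8=1430, C_9=4862, C_10=16796, C_11=58786, C_12=208012, C_13=742900, C_14=2674440.

Final answer: C_{14} = 2674440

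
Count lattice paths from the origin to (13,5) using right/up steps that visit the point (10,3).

Paths (0,0)->(10,3): C(13,3) = 286.
Paths (10,3)->(13,5): C(5,2) = 10.
By multiplication principle: 286 x 10.

Final answer: 2860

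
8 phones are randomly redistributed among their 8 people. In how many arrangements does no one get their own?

Use the recurrence D(n) = (n-1)(D(n-1) + D(n-2)) with D(0)=1, D(1)=0.
D(2) = 1 x (0 + 1) = 1
D(3) = 2 x (1 + 0) = 2
D(4) = 3 x (2 + 1) = 9
D(5) = 4 x (9 + 2) = 44
D(6) = 5 x (44 + 9) = 265
D(7) = 6 x (265 + 44) = 1854
D(8) = 7 x (D(7) + D(6)) = 7 x (1854 + 265)

Final answer: D(8) = 14833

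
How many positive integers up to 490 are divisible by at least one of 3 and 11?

Multiples of 3: 163. Multiples of 11: 44. Of both (lcm=33): 14.
By inclusion-exclusion: 163 + 44 - 14.

Final answer: 193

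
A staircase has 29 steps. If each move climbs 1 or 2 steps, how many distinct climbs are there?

Let f(n) count the ways. The last step is size 1 or 2, so f(n) = f(n-1) + f(n-2) with f(1)=1, f(2)=2.
Computing successive values: f(1)=1, f(2)=2, f(3)=3, f(4)=5, f(5)=8, f(6)=13, f(7)=21, f(8)=34, f(9)=55, f(10)=89, f(11)=144, f(12)=233, f(13)=377, f(14)=610, f(15)=987, f(16)=1597, f(17)=2584, f(18)=4181, f(19)=6765, f(20)=10946, f(21)=17711, f(22)=28657, f(23)=46368, f(24)=75025, f(25)=121393, f(26)=196418, f(27)=317811, f(28)=514229, f(29)=832040.

Final answer: 832040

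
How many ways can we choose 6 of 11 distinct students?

C(11,6) = 11!/(6! x (11-6)!).

Final answer: C(11,6) = 462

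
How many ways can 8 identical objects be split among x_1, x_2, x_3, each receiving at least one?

Substitute x'_i = x_i - 1 (so x'_i >= 0). Then sum x'_i = 8 - 3 = 5.
Stars and bars: C(5+3-1, 3-1) = C(7,2).

Final answer: C(7,2) = 21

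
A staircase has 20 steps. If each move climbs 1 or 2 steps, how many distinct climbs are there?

Let f(n) count the ways. The last step is size 1 or 2, so f(n) = f(n-1) + f(n-2) with f(1)=1, f(2)=2.
Computing successive values: f(1)=1, f(2)=2, f(3)=3, f(4)=5, f(5)=8, f(6)=13, f(7)=21, f(8)=34, f(9)=55, f(10)=89, f(11)=144, f(12)=233, f(13)=377, f(14)=610, f(15)=987, f(16)=1597, f(17)=2584, f(18)=4181, f(19)=6765, f(20)=10946.

Final answer: 10946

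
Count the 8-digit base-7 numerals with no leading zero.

In base 7, the leading digit has 6 choices (1..6); each of the remaining 7 digits has 7 choices.
Total: 6 x 7^7.

Final answer: 4941258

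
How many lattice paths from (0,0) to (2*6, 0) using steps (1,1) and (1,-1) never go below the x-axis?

Total monotonic paths to (6,6): C(12,6) = 924.
By the reflection principle, paths that go above the diagonal number C(12,7) = 792.
Valid Dyck paths: 924 - 792.
(This is the Catalan number C_{6}.)

Final answer: C_{6} = 132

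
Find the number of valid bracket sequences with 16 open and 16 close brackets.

This is counted by the nth Catalan number C_n. Here n = 16 (pairs).
C_n = (2n)!/(n!(n+1)!), so C_{16} = 32!/(16! x 17!) = C(32,16)/17 = 601080390/17.

Final answer: C_{16} = 35357670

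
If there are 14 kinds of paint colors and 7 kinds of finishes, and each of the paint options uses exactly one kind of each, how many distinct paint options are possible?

By the multiplication principle: 14 x 7.

Final answer: 98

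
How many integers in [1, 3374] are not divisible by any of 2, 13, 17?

|div by 2|=1687, |div by 13|=259, |div by 17|=198.
|div by 2&13|=129, |div by 2&17|=99, |div by 13&17|=15, |div by all|=7.
By inclusion-exclusion, divisible by at least one: 1687+259+198-129-99-15+7 = 1908.
Not divisible by any: 3374 - 1908.

Final answer: 1466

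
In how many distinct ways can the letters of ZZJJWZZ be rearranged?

Letters (J:2, W:1, Z:4). Total letters: 7.
Permutations = 7!/(4! x 2!).

Final answer: 105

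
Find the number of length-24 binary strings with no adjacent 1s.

Classify by the final bit: ...0 gives a(n-1) strings, ...01 gives a(n-2) strings. Thus a(n) = a(n-1) + a(n-2) with a(1)=2, a(2)=3.
Iterating the recurrence: a(1)=2, a(2)=3, a(3)=5, a(4)=8, a(5)=13, a(6)=21, a(7)=34, a(8)=55, a(9)=89, a(10)=144, a(11)=233, a(12)=377, a(13)=610, a(14)=987, a(15)=1597, a(16)=2584, a(17)=4181, a(18)=6765, a(19)=10946, a(20)=17711, a(21)=28657, a(22)=46368, a(23)=75025, a(24)=121393.

Final answer: 121393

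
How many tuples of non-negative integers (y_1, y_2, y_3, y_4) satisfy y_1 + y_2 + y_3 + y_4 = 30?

Stars and bars with 30 stars and 3 bars:
C(30+4-1, 4-1) = C(33,3).

Final answer: C(33,3) = 5456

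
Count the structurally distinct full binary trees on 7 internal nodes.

This is counted by the nth Catalan number C_n. Here n = 7.
C_n = C(2n,n) - C(2n,n+1), so C_{7} = C(14,7) - C(14,8) = 3432 - 3003.

Final answer: C_{7} = 429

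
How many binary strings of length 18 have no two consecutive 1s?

Classify by the final bit: ...0 gives a(n-1) strings, ...01 gives a(n-2) strings. Thus a(n) = a(n-1) + a(n-2) with a(1)=2, a(2)=3.
Computing successive values: a(1)=2, a(2)=3, a(3)=5, a(4)=8, a(5)=13, a(6)=21, a(7)=34, a(8)=55, a(9)=89, a(10)=144, a(11)=233, a(12)=377, a(13)=610, a(14)=987, a(15)=1597, a(16)=2584, a(17)=4181, a(18)=6765.

Final answer: 6765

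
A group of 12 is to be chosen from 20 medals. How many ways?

C(20,12) = 20!/(12! x 8!).

Final answer: \binom{20}{12} = 125970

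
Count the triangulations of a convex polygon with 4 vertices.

The structures are counted by the Catalan number C_n. Here n = 4 - 2 = 2.
C_n = C(2n,n) - C(2n,n+1), so C_{2} = C(4,2) - C(4,3) = 6 - 4.

Final answer: C_{2} = 2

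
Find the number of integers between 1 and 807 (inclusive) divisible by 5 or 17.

Multiples of 5: 161. Multiples of 17: 47. Of both (lcm=85): 9.
By inclusion-exclusion: 161 + 47 - 9.

Final answer: 199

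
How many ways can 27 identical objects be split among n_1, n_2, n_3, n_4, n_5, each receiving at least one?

Substitute n'_i = n_i - 1 (so n'_i >= 0). Then sum n'_i = 27 - 5 = 22.
Stars and bars: C(22+5-1, 5-1) = C(26,4).

Final answer: C(26,4) = 14950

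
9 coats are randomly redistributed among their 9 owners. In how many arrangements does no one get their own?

Derangements satisfy D(n) = (n-1)(D(n-1) + D(n-2)), starting from D(0)=1, D(1)=0.
D(2) = 1 x (0 + 1) = 1
D(3) = 2 x (1 + 0) = 2
D(4) = 3 x (2 + 1) = 9
D(5) = 4 x (9 + 2) = 44
D(6) = 5 x (44 + 9) = 265
D(7) = 6 x (265 + 44) = 1854
D(8) = 7 x (1854 + 265) = 14833
D(9) = 8 x (D(8) + D(7)) = 8 x (14833 + 1854)

Final answer: D(9) = 133496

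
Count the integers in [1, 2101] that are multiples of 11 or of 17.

Multiples of 11: 191. Multiples of 17: 123. Of both (lcm=187): 11.
By inclusion-exclusion: 191 + 123 - 11.

Final answer: 303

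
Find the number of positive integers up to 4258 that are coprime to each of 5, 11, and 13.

|div by 5|=851, |div by 11|=387, |div by 13|=327.
|div by 5&11|=77, |div by 5&13|=65, |div by 11&13|=29, |div by all|=5.
By inclusion-exclusion, divisible by at least one: 851+387+327-77-65-29+5 = 1399.
Not divisible by any: 4258 - 1399.

Final answer: 2859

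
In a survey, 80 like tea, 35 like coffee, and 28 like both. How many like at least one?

|A union B| = |A| + |B| - |A intersect B| = 80 + 35 - 28.

Final answer: 87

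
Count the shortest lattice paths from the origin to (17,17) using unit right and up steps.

Each path has 17 right steps and 17 up steps in some order (34 steps total).
Choose which 17 of the 34 steps are up: C(34,17).

Final answer: C(34,17) = 2333606220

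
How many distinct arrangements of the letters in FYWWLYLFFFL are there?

Letters (F:4, L:3, W:2, Y:2). Total letters: 11.
Permutations = 11!/(4! x 3! x 2! x 2!).

Final answer: 69300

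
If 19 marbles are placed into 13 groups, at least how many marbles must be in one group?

By the pigeonhole principle: ceiling(19/13).

Final answer: 2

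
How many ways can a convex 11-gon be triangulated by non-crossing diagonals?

This is counted by the nth Catalan number C_n. Here n = 11 - 2 = 9.
C_n = (2n)!/(n!(n+1)!), so C_{9} = 18!/(9! x 10!) = C(18,9)/10 = 48620/10.

Final answer: C_{9} = 4862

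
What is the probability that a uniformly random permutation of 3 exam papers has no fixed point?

Use the recurrence D(n) = (n-1)(D(n-1) + D(n-2)) with D(0)=1, D(1)=0.
Building up: D(2)=1, D(3)=2.
Total arrangements: 3! = 6.
Probability = D(3)/3! = 1/3.

Final answer: D(3)/3! = 2/6 = 0.333333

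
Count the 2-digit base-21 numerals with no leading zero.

In base 21, the leading digit has 20 choices (1..20); each of the remaining 1 digits has 21 choices.
Total: 20 x 21^1.

Final answer: 420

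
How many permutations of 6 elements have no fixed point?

D(n) = (n-1)(D(n-1) + D(n-2)), D(0)=1, D(1)=0.
D(2) = 1 x (0 + 1) = 1
D(3) = 2 x (1 + 0) = 2
D(4) = 3 x (2 + 1) = 9
D(5) = 4 x (9 + 2) = 44
D(6) = 5 x (D(5) + D(4)) = 5 x (44 + 9)

Final answer: D(6) = 265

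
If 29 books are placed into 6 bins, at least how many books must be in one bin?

By the pigeonhole principle: ceiling(29/6).

Final answer: 5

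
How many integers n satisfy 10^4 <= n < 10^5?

These are the integers in [10^4, 10^5), so the count is 10^5 - 10^4 = 9 x 10^4.

Final answer: 90000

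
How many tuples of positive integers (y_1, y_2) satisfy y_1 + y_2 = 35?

Substitute y'_i = y_i - 1 (so y'_i >= 0). Then sum y'_i = 35 - 2 = 33.
Stars and bars: C(33+2-1, 2-1) = C(34,1).

Final answer: C(34,1) = 34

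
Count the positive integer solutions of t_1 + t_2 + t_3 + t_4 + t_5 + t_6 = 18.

Substitute t'_i = t_i - 1 (so t'_i >= 0). Then sum t'_i = 18 - 6 = 12.
Stars and bars: C(12+6-1, 6-1) = C(17,5).

Final answer: C(17,5) = 6188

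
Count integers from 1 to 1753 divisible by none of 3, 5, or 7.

|div by 3|=584, |div by 5|=350, |div by 7|=250.
|div by 3&5|=116, |div by 3&7|=83, |div by 5&7|=50, |div by all|=16.
By inclusion-exclusion, divisible by at least one: 584+350+250-116-83-50+16 = 951.
Not divisible by any: 1753 - 951.

Final answer: 802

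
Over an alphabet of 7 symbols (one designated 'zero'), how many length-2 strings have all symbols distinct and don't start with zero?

First digit: 6 (nonzero). Second: 6 (not first). Third: 5, etc.
Total: 6 x 6.

Final answer: 36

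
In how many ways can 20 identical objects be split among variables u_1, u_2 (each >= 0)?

Stars and bars with 20 stars and 1 bars:
C(20+2-1, 2-1) = C(21,1).

Final answer: C(21,1) = 21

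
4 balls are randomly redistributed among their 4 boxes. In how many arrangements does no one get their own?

Derangements satisfy D(n) = (n-1)(D(n-1) + D(n-2)), starting from D(0)=1, D(1)=0.
D(2) = 1 x (0 + 1) = 1
D(3) = 2 x (1 + 0) = 2
D(4) = 3 x (D(3) + D(2)) = 3 x (2 + 1)

Final answer: D(4) = 9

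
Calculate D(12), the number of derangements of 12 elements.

D(n) = (n-1)(D(n-1) + D(n-2)), D(0)=1, D(1)=0.
Building up: D(2)=1, D(3)=2, D(4)=9, D(5)=44, D(6)=265, D(7)=1854, D(8)=14833, D(9)=133496, D(10)=1334961, D(11)=14684570.
D(12) = 11 x (D(11) + D(10)) = 11 x (14684570 + 1334961).

Final answer: D(12) = 176214841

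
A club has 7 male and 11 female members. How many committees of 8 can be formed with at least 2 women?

Sum over valid woman counts:
C(11,2)C(7,6) = 385
C(11,3)C(7,5) = 3465
C(11,4)C(7,4) = 11550
C(11,5)C(7,3) = 16170
C(11,6)C(7,2) = 9702
C(11,7)C(7,1) = 2310
C(11,8)C(7,0) = 165
Total: 385 + 3465 + 11550 + 16170 + 9702 + 2310 + 165.

Final answer: 43747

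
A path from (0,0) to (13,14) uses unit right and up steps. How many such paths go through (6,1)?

Paths (0,0)->(6,1): C(7,1) = 7.
Paths (6,1)->(13,14): C(20,13) = 77520.
By multiplication principle: 7 x 77520.

Final answer: 542640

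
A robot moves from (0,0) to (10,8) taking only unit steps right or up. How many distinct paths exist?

Each path has 10 right steps and 8 up steps in some order (18 steps total).
Choose which 8 of the 18 steps are up: C(18,8).

Final answer: C(18,8) = 43758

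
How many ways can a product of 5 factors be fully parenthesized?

This is a standard Catalan-number count: the answer is C_n. Here n = 5 - 1 = 4.
Using C_0 = 1 and C_(k+1) = C_k x 2(2k+1)/(k+2), build up term by term: C_1=1, C_2=2, C_3=5, C_4=14.

Final answer: C_{4} = 14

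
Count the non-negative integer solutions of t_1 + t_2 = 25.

Stars and bars with 25 stars and 1 bars:
C(25+2-1, 2-1) = C(26,1).

Final answer: C(26,1) = 26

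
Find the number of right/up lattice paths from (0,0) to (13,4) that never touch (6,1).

Total paths to (13,4): C(17,4) = 2380.
Paths through (6,1): C(7,1) x C(10,3) = 840.
Avoiding (6,1): 2380 - 840.

Final answer: 1540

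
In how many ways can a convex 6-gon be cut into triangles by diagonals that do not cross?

This is counted by the nth Catalan number C_n. Here n = 6 - 2 = 4.
Using C_0 = 1 and C_(k+1) = C_k x 2(2k+1)/(k+2), build up term by term: C_1=1, C_2=2, C_3=5, C_4=14.

Final answer: C_{4} = 14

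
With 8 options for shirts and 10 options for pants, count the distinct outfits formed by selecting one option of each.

By the multiplication principle: 8 x 10.

Final answer: 80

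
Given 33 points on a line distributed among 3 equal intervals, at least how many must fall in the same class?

By pigeonhole with 33 objects and 3 categories: ceiling(33/3).

Final answer: 11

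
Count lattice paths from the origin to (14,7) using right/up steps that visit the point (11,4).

Paths (0,0)->(11,4): C(15,4) = 1365.
Paths (11,4)->(14,7): C(6,3) = 20.
By multiplication principle: 1365 x 20.

Final answer: 27300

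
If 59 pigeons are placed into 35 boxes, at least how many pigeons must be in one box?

By the pigeonhole principle: ceiling(59/35).

Final answer: 2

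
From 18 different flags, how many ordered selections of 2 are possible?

P(18,2) = 18!/(18-2)! = 18!/16!.

Final answer: P(18,2) = 306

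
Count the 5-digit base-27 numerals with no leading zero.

In base 27, the leading digit has 26 choices (1..26); each of the remaining 4 digits has 27 choices.
Total: 26 x 27^4.

Final answer: 13817466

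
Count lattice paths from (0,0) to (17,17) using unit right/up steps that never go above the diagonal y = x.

Total monotonic paths to (17,17): C(34,17) = 2333606220.
Paths that cross above y=x (reflection bijection): C(34,18) = 2203961430.
Valid Dyck paths: 2333606220 - 2203961430.
(Check: C(34,17) - C(34,18) = C(34,17)/18, the Catalan number C_{17}.)

Final answer: C_{17} = 129644790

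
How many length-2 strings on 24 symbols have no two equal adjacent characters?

Let g(n) count such strings. g(1) = 24, and each valid string of length n-1 extends in 23 ways (any symbol but the last), so g(n) = 23 g(n-1).
Total: g(2) = 24 x 23^1.

Final answer: 24 x 23^{1} = 552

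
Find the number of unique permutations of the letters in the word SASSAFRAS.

Letters (A:3, F:1, R:1, S:4). Total letters: 9.
Permutations = 9!/(4! x 3!).

Final answer: 2520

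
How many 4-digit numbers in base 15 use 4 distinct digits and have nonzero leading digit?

First digit: 14 (nonzero). Second: 14 (not first). Third: 13, etc.
Total: 14 x 14 x 13 x 12.

Final answer: 30576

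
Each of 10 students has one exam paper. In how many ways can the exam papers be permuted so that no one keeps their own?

Derangements satisfy D(n) = (n-1)(D(n-1) + D(n-2)), starting from D(0)=1, D(1)=0.
D(2) = 1 x (0 + 1) = 1
D(3) = 2 x (1 + 0) = 2
D(4) = 3 x (2 + 1) = 9
D(5) = 4 x (9 + 2) = 44
D(6) = 5 x (44 + 9) = 265
D(7) = 6 x (265 + 44) = 1854
D(8) = 7 x (1854 + 265) = 14833
D(9) = 8 x (14833 + 1854) = 133496
D(10) = 9 x (D(9) + D(8)) = 9 x (133496 + 14833)

Final answer: D(10) = 1334961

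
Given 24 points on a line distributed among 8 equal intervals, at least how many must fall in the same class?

By pigeonhole with 24 objects and 8 categories: ceiling(24/8).

Final answer: 3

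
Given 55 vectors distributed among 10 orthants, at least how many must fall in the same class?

By pigeonhole with 55 objects and 10 categories: ceiling(55/10).

Final answer: 6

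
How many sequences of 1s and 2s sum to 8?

Condition on the final move: it is a 1-step (f(n-1) ways to get there) or a 2-step (f(n-2) ways), so f(n) = f(n-1) + f(n-2), with f(1)=1, f(2)=2.
Building up term by term: f(1)=1, f(2)=2, f(3)=3, f(4)=5, f(5)=8, f(6)=13, f(7)=21, f(8)=34.

Final answer: 34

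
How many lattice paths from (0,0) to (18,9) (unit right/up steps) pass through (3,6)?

Paths (0,0)->(3,6): C(9,6) = 84.
Paths (3,6)->(18,9): C(18,3) = 816.
By multiplication principle: 84 x 816.

Final answer: 68544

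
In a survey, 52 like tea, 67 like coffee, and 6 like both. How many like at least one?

|A union B| = |A| + |B| - |A intersect B| = 52 + 67 - 6.

Final answer: 113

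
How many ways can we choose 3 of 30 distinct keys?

C(30,3) = 30!/(3! x 27!).

Final answer: \binom{30}{3} = 4060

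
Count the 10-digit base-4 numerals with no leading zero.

Leading digit: 3 options (nonzero). Other 9 digit(s): 4 options each.
Total: 3 x 4^9.

Final answer: 786432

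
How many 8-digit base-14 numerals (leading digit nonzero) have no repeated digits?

First digit: 13 (nonzero). Second: 13 (not first). Third: 12, etc.
Total: 13 x 13 x 12 x 11 x 10 x 9 x 8 x 7.

Final answer: 112432320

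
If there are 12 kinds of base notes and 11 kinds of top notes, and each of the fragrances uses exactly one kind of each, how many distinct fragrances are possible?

By the multiplication principle: 12 x 11.

Final answer: 132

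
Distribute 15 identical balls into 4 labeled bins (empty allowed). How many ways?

Stars and bars: C(n+k-1, k-1) = C(18,3).

Final answer: C(18,3) = 816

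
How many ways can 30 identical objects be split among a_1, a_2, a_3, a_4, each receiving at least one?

Substitute a'_i = a_i - 1 (so a'_i >= 0). Then sum a'_i = 30 - 4 = 26.
Stars and bars: C(26+4-1, 4-1) = C(29,3).

Final answer: C(29,3) = 3654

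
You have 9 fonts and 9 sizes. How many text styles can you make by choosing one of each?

By the multiplication principle: 9 x 9.

Final answer: 81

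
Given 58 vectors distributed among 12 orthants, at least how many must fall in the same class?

By pigeonhole with 58 objects and 12 categories: ceiling(58/12).

Final answer: 5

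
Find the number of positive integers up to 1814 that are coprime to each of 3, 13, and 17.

|div by 3|=604, |div by 13|=139, |div by 17|=106.
|div by 3&13|=46, |div by 3&17|=35, |div by 13&17|=8, |div by all|=2.
By inclusion-exclusion, divisible by at least one: 604+139+106-46-35-8+2 = 762.
Not divisible by any: 1814 - 762.

Final answer: 1052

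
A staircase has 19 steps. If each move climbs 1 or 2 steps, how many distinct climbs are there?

Condition on the final move: it is a 1-step (f(n-1) ways to get there) or a 2-step (f(n-2) ways), so f(n) = f(n-1) + f(n-2), with f(1)=1, f(2)=2.
Building up term by term: f(1)=1, f(2)=2, f(3)=3, f(4)=5, f(5)=8, f(6)=13, f(7)=21, f(8)=34, f(9)=55, f(10)=89, f(11)=144, f(12)=233, f(13)=377, f(14)=610, f(15)=987, f(16)=1597, f(17)=2584, f(18)=4181, f(19)=6765.

Final answer: 6765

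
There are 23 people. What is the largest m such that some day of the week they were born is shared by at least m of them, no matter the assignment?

There are 7 possible values for day of the week they were born. With 23 people and 7 categories, by pigeonhole: ceiling(23/7).

Final answer: 4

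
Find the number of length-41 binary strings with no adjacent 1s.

Classify by the final bit: ...0 gives a(n-1) strings, ...01 gives a(n-2) strings. Thus a(n) = a(n-1) + a(n-2) with a(1)=2, a(2)=3.
Computing successive values: a(1)=2, a(2)=3, a(3)=5, a(4)=8, a(5)=13, a(6)=21, a(7)=34, a(8)=55, a(9)=89, a(10)=144, a(11)=233, a(12)=377, a(13)=610, a(14)=987, a(15)=1597, a(16)=2584, a(17)=4181, a(18)=6765, a(19)=10946, a(20)=17711, a(21)=28657, a(22)=46368, a(23)=75025, a(24)=121393, a(25)=196418, a(26)=317811, a(27)=514229, a(28)=832040, a(29)=1346269, a(30)=2178309, a(31)=3524578, a(32)=5702887, a(33)=9227465, a(34)=14930352, a(35)=24157817, a(36)=39088169, a(37)=63245986, a(38)=102334155, a(39)=165580141, a(40)=267914296, a(41)=433494437.

Final answer: 433494437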